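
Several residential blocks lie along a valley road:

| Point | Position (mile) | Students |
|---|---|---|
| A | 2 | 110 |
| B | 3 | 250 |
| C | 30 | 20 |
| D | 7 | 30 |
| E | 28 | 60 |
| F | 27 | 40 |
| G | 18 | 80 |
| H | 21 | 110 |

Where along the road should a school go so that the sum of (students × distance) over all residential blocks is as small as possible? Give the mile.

x = 3

For a sum of weighted absolute distances on a line, the optimum is the weighted median (not the mean). Total weight W = 700; half-weight = 350.
Sort by position and accumulate weight:
  mile 2 (A, w=110) → cum 110
  mile 3 (B, w=250) → cum 360  ≥ 350 → median here
  mile 7 (D, w=30) → cum 390
  mile 18 (G, w=80) → cum 470
  mile 21 (H, w=110) → cum 580
  mile 27 (F, w=40) → cum 620
  mile 28 (E, w=60) → cum 680
  mile 30 (C, w=20) → cum 700
Optimal location: mile 3.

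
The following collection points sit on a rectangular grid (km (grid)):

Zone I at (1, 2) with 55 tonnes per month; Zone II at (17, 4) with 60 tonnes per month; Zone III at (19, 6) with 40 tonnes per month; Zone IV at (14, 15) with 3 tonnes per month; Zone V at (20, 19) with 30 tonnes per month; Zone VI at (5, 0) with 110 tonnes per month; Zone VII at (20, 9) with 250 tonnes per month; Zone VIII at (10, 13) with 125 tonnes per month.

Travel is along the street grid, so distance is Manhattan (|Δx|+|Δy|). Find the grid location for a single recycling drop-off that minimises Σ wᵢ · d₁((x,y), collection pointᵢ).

Manhattan distance separates: Σwᵢ(|x−xᵢ|+|y−yᵢ|) = Σwᵢ|x−xᵢ| + Σwᵢ|y−yᵢ|, so x and y are optimised independently as 1-D weighted medians.
Total weight W = 673; half = 336.5.
x-coordinate, sorted with cumulative weight:
  x=1 (Zone I, w=55) cum 55
  x=5 (Zone VI, w=110) cum 165
  x=10 (Zone VIII, w=125) cum 290
  x=14 (Zone IV, w=3) cum 293
  x=17 (Zone II, w=60) cum 353  ← median
  x=19 (Zone III, w=40) cum 393
  x=20 (Zone V, w=30) cum 423
  x=20 (Zone VII, w=250) cum 673
⇒ x* = 17
y-coordinate, sorted with cumulative weight:
  y=0 (Zone VI, w=110) cum 110
  y=2 (Zone I, w=55) cum 165
  y=4 (Zone II, w=60) cum 225
  y=6 (Zone III, w=40) cum 265
  y=9 (Zone VII, w=250) cum 515  ← median
  y=13 (Zone VIII, w=125) cum 640
  y=15 (Zone IV, w=3) cum 643
  y=19 (Zone V, w=30) cum 673
⇒ y* = 9

(17, 9)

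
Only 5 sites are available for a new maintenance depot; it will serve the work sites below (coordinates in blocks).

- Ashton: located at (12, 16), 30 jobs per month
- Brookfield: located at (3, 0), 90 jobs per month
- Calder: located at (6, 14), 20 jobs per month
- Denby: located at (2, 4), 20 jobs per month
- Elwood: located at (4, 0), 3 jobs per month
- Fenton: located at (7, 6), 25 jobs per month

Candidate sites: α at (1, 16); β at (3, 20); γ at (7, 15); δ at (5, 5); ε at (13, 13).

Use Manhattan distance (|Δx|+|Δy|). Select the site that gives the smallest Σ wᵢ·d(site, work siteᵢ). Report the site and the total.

Total weighted distance at each candidate:
  α (1, 16): total = 2807
  β (3, 20): total = 3223
  γ (7, 15): total = 2529
  δ (5, 5): total = 1543
  ε (13, 13): total = 3141
Minimum is at δ with total 1543 blocks.

δ, total 1543 blocks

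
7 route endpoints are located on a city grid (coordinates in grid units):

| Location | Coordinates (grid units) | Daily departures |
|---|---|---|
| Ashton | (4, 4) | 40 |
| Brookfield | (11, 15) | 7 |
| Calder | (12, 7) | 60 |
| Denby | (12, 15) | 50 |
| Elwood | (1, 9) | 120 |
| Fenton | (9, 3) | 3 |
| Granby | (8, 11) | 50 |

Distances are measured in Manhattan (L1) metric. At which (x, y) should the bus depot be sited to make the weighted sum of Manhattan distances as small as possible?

(8, 9)

Manhattan distance separates: Σwᵢ(|x−xᵢ|+|y−yᵢ|) = Σwᵢ|x−xᵢ| + Σwᵢ|y−yᵢ|, so x and y are optimised independently as 1-D weighted medians.
Total weight W = 330; half = 165.
x-coordinate, sorted with cumulative weight:
  x=1 (Elwood, w=120) cum 120
  x=4 (Ashton, w=40) cum 160
  x=8 (Granby, w=50) cum 210  ← median
  x=9 (Fenton, w=3) cum 213
  x=11 (Brookfield, w=7) cum 220
  x=12 (Calder, w=60) cum 280
  x=12 (Denby, w=50) cum 330
⇒ x* = 8
y-coordinate, sorted with cumulative weight:
  y=3 (Fenton, w=3) cum 3
  y=4 (Ashton, w=40) cum 43
  y=7 (Calder, w=60) cum 103
  y=9 (Elwood, w=120) cum 223  ← median
  y=11 (Granby, w=50) cum 273
  y=15 (Brookfield, w=7) cum 280
  y=15 (Denby, w=50) cum 330
⇒ y* = 9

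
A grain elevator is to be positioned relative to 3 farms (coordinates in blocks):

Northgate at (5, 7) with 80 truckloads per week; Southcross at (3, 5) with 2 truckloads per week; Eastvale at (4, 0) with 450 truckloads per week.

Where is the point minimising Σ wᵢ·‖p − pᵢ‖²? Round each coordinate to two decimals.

The minimiser of Σwᵢ‖p−pᵢ‖² is the weighted centroid p* = (Σwᵢpᵢ)/(Σwᵢ).
Σwᵢ = 532.
Σwᵢxᵢ = 80·5 + 2·3 + 450·4 = 2206.
Σwᵢyᵢ = 80·7 + 2·5 + 450·0 = 570.
x* = 2206/532 = 4.15, y* = 570/532 = 1.07.

(4.15, 1.07)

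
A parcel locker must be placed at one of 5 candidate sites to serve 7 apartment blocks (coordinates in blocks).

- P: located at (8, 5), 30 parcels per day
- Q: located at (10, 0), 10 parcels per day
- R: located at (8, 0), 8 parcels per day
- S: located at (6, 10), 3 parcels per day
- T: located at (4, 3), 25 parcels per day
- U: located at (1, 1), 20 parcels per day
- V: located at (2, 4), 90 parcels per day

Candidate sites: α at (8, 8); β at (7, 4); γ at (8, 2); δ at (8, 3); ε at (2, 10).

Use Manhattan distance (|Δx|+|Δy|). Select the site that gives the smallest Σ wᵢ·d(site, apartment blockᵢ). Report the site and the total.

Total weighted distance at each candidate:
  α (8, 8): total = 1671
  β (7, 4): total = 921
  γ (8, 2): total = 1181
  δ (8, 3): total = 1071
  ε (2, 10): total = 1615
Minimum is at β with total 921 blocks.

β, total 921 blocks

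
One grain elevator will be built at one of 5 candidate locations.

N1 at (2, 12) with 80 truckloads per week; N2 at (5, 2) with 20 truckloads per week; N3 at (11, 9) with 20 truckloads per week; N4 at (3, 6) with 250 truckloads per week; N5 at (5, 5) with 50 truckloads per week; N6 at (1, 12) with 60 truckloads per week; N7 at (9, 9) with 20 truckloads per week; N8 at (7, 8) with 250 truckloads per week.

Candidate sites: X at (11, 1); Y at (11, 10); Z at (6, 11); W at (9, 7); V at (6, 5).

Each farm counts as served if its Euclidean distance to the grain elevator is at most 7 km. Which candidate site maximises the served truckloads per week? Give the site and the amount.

Coverage radius r = 7 km; a point is covered iff (Δx)²+(Δy)² ≤ 7² = 49.
  X (11, 1): covers {N2} → 20
  Y (11, 10): covers {N3, N7, N8} → 290
  Z (6, 11): covers {N1, N3, N4, N5, N6, N7, N8} → 730
  W (9, 7): covers {N2, N3, N4, N5, N7, N8} → 610
  V (6, 5): covers {N2, N3, N4, N5, N7, N8} → 610
Maximum coverage at Z: 730 truckloads per week.

Z, covering 730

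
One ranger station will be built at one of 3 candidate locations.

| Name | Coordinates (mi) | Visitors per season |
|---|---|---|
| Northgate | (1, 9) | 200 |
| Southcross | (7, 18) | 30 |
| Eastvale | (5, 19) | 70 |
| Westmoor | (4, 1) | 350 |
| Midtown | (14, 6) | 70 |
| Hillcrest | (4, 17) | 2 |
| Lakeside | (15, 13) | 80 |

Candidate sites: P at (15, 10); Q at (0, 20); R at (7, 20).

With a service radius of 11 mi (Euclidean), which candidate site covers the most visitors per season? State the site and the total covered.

Coverage radius r = 11 mi; a point is covered iff (Δx)²+(Δy)² ≤ 11² = 121.
  P (15, 10): covers {Midtown, Lakeside} → 150
  Q (0, 20): covers {Southcross, Eastvale, Hillcrest} → 102
  R (7, 20): covers {Southcross, Eastvale, Hillcrest, Lakeside} → 182
Maximum coverage at R: 182 visitors per season.

R, covering 182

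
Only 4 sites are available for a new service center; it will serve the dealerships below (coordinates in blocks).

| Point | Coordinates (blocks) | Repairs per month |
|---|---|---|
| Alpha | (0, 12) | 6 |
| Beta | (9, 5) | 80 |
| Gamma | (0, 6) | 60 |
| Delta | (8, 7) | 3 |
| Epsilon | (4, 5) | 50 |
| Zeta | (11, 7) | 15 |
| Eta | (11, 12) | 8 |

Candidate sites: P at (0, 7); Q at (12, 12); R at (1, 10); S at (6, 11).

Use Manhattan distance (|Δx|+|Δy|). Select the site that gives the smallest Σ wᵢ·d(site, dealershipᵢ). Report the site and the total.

P, total 1587 blocks

Total weighted distance at each candidate:
  P (0, 7): total = 1587
  Q (12, 12): total = 2827
  R (1, 10): total = 2079
  S (6, 11): total = 2023
Minimum is at P with total 1587 blocks.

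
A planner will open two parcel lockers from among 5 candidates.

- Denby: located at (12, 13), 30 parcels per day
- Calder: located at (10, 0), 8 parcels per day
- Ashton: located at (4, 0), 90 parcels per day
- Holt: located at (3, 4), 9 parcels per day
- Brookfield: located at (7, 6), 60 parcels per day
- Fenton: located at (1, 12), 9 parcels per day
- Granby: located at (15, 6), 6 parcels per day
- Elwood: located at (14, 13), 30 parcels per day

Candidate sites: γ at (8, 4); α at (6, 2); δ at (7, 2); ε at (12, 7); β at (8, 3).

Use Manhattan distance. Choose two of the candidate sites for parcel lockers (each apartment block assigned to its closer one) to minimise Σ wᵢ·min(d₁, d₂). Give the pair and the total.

Evaluate every pair (each demand assigned to the nearer of the two):
  {α, ε}: total = 1332
  {δ, ε}: total = 1372
  {ε, β}: total = 1552
  {γ, ε}: total = 1572
  {γ, α}: total = 1662
  {γ, δ}: total = 1744
  {α, β}: total = 1780
  {δ, β}: total = 1888
  {α, δ}: total = 1912
  {γ, β}: total = 1924
Best pair: {α, ε} with total 1332.

{α, ε}, total 1332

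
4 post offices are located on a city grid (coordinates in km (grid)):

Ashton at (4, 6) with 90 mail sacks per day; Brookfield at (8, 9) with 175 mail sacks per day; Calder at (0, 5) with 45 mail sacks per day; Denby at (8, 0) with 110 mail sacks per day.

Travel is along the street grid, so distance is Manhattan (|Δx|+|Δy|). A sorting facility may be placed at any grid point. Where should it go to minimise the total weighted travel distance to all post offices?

Manhattan distance separates: Σwᵢ(|x−xᵢ|+|y−yᵢ|) = Σwᵢ|x−xᵢ| + Σwᵢ|y−yᵢ|, so x and y are optimised independently as 1-D weighted medians.
Total weight W = 420; half = 210.
x-coordinate, sorted with cumulative weight:
  x=0 (Calder, w=45) cum 45
  x=4 (Ashton, w=90) cum 135
  x=8 (Brookfield, w=175) cum 310  ← median
  x=8 (Denby, w=110) cum 420
⇒ x* = 8
y-coordinate, sorted with cumulative weight:
  y=0 (Denby, w=110) cum 110
  y=5 (Calder, w=45) cum 155
  y=6 (Ashton, w=90) cum 245  ← median
  y=9 (Brookfield, w=175) cum 420
⇒ y* = 6

(8, 6)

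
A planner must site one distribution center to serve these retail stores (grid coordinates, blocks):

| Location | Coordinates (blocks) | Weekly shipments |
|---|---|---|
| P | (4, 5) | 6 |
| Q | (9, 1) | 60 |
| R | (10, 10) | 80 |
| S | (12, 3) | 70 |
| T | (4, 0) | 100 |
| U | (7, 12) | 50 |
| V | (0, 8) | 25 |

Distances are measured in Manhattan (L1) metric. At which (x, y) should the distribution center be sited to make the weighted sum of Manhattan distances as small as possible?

(9, 3)

Manhattan distance separates: Σwᵢ(|x−xᵢ|+|y−yᵢ|) = Σwᵢ|x−xᵢ| + Σwᵢ|y−yᵢ|, so x and y are optimised independently as 1-D weighted medians.
Total weight W = 391; half = 195.5.
x-coordinate, sorted with cumulative weight:
  x=0 (V, w=25) cum 25
  x=4 (P, w=6) cum 31
  x=4 (T, w=100) cum 131
  x=7 (U, w=50) cum 181
  x=9 (Q, w=60) cum 241  ← median
  x=10 (R, w=80) cum 321
  x=12 (S, w=70) cum 391
⇒ x* = 9
y-coordinate, sorted with cumulative weight:
  y=0 (T, w=100) cum 100
  y=1 (Q, w=60) cum 160
  y=3 (S, w=70) cum 230  ← median
  y=5 (P, w=6) cum 236
  y=8 (V, w=25) cum 261
  y=10 (R, w=80) cum 341
  y=12 (U, w=50) cum 391
⇒ y* = 3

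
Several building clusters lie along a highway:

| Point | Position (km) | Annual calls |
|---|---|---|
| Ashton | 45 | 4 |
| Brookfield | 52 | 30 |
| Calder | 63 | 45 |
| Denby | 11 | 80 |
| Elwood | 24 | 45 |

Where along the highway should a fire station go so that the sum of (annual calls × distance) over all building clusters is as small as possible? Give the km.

x = 24

For a sum of weighted absolute distances on a line, the optimum is the weighted median (not the mean). Total weight W = 204; half-weight = 102.
Sort by position and accumulate weight:
  km 11 (Denby, w=80) → cum 80
  km 24 (Elwood, w=45) → cum 125  ≥ 102 → median here
  km 45 (Ashton, w=4) → cum 129
  km 52 (Brookfield, w=30) → cum 159
  km 63 (Calder, w=45) → cum 204
Optimal location: km 24.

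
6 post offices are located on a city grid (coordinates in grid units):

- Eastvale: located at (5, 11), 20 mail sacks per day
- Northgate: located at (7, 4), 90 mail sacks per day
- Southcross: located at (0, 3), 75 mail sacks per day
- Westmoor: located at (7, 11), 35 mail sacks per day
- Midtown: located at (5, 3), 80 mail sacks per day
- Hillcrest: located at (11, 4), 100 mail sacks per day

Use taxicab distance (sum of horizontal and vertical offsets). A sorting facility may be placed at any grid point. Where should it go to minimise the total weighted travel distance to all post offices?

Manhattan distance separates: Σwᵢ(|x−xᵢ|+|y−yᵢ|) = Σwᵢ|x−xᵢ| + Σwᵢ|y−yᵢ|, so x and y are optimised independently as 1-D weighted medians.
Total weight W = 400; half = 200.
x-coordinate, sorted with cumulative weight:
  x=0 (Southcross, w=75) cum 75
  x=5 (Eastvale, w=20) cum 95
  x=5 (Midtown, w=80) cum 175
  x=7 (Northgate, w=90) cum 265  ← median
  x=7 (Westmoor, w=35) cum 300
  x=11 (Hillcrest, w=100) cum 400
⇒ x* = 7
y-coordinate, sorted with cumulative weight:
  y=3 (Southcross, w=75) cum 75
  y=3 (Midtown, w=80) cum 155
  y=4 (Northgate, w=90) cum 245  ← median
  y=4 (Hillcrest, w=100) cum 345
  y=11 (Eastvale, w=20) cum 365
  y=11 (Westmoor, w=35) cum 400
⇒ y* = 4

(7, 4)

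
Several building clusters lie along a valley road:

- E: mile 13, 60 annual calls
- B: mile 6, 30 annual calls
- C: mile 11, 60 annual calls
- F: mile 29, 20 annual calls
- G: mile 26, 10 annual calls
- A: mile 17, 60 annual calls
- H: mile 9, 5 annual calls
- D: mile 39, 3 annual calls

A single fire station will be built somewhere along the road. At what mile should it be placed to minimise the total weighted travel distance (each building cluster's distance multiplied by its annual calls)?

For a sum of weighted absolute distances on a line, the optimum is the weighted median (not the mean). Total weight W = 248; half-weight = 124.
Sort by position and accumulate weight:
  mile 6 (B, w=30) → cum 30
  mile 9 (H, w=5) → cum 35
  mile 11 (C, w=60) → cum 95
  mile 13 (E, w=60) → cum 155  ≥ 124 → median here
  mile 17 (A, w=60) → cum 215
  mile 26 (G, w=10) → cum 225
  mile 29 (F, w=20) → cum 245
  mile 39 (D, w=3) → cum 248
Optimal location: mile 13.

x = 13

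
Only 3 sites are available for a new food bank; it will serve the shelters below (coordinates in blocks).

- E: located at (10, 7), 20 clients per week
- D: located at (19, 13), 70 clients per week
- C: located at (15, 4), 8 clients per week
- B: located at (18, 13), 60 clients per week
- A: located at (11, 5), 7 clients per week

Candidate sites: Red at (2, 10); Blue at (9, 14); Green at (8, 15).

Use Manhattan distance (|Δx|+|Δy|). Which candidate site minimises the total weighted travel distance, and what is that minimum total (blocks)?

Total weighted distance at each candidate:
  Red (2, 10): total = 3010
  Blue (9, 14): total = 1735
  Green (8, 15): total = 2065
Minimum is at Blue with total 1735 blocks.

Blue, total 1735 blocks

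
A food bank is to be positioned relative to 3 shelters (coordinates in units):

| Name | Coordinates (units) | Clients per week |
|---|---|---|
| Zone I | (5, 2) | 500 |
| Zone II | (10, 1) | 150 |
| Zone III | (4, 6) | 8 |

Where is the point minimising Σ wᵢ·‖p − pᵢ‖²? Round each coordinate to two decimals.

The minimiser of Σwᵢ‖p−pᵢ‖² is the weighted centroid p* = (Σwᵢpᵢ)/(Σwᵢ).
Σwᵢ = 658.
Σwᵢxᵢ = 500·5 + 150·10 + 8·4 = 4032.
Σwᵢyᵢ = 500·2 + 150·1 + 8·6 = 1198.
x* = 4032/658 = 6.13, y* = 1198/658 = 1.82.

(6.13, 1.82)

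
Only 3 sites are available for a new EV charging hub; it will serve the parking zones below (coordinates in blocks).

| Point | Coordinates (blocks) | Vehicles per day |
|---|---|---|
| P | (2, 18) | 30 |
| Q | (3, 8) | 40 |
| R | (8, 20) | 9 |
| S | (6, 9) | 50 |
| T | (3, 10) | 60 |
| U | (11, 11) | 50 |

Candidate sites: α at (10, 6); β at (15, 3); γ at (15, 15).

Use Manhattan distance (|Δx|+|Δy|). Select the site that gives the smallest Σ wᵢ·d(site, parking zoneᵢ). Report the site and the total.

Total weighted distance at each candidate:
  α (10, 6): total = 2414
  β (15, 3): total = 4226
  γ (15, 15): total = 3518
Minimum is at α with total 2414 blocks.

α, total 2414 blocks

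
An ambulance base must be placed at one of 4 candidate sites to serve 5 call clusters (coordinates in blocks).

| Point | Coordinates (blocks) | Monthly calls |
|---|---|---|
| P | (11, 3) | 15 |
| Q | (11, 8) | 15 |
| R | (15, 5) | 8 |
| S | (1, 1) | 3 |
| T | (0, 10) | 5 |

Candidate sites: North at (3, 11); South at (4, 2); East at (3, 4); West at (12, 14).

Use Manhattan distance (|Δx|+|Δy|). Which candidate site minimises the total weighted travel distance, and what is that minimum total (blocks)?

East, total 479 blocks

Total weighted distance at each candidate:
  North (3, 11): total = 605
  South (4, 2): total = 499
  East (3, 4): total = 479
  West (12, 14): total = 533
Minimum is at East with total 479 blocks.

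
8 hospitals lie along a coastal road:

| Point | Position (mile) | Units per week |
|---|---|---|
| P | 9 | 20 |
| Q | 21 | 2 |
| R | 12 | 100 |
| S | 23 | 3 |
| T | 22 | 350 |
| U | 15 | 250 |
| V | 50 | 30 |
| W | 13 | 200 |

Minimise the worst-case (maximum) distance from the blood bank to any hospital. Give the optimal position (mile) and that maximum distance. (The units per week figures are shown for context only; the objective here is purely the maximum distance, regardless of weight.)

location 29.5, max distance 20.5

The 1-center on a line is the midpoint of the two extreme points: leftmost at 9, rightmost at 50.
Optimal location = (9 + 50)/2 = 29.5; maximum distance = (50 − 9)/2 = 20.5.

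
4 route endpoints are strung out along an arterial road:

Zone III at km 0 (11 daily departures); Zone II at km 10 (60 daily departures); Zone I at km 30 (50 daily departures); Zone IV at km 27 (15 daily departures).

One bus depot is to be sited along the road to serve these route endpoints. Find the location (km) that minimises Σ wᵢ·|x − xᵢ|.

For a sum of weighted absolute distances on a line, the optimum is the weighted median (not the mean). Total weight W = 136; half-weight = 68.
Sort by position and accumulate weight:
  km 0 (Zone III, w=11) → cum 11
  km 10 (Zone II, w=60) → cum 71  ≥ 68 → median here
  km 27 (Zone IV, w=15) → cum 86
  km 30 (Zone I, w=50) → cum 136
Optimal location: km 10.

x = 10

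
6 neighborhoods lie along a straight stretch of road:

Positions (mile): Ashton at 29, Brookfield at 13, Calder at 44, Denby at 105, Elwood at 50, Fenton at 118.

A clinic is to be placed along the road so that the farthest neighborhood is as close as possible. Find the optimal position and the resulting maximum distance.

location 65.5, max distance 52.5

The 1-center on a line is the midpoint of the two extreme points: leftmost at 13, rightmost at 118.
Optimal location = (13 + 118)/2 = 65.5; maximum distance = (118 − 13)/2 = 52.5.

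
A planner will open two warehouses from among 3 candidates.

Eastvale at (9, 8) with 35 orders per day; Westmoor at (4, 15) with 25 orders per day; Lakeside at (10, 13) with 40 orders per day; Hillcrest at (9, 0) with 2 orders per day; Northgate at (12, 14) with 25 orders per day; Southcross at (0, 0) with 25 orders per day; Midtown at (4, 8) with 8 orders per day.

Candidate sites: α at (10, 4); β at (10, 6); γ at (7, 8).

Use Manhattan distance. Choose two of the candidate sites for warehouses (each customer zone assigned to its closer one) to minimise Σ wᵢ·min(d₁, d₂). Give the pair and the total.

{β, γ}, total 1263

Evaluate every pair (each demand assigned to the nearer of the two):
  {β, γ}: total = 1263
  {α, γ}: total = 1299
  {α, β}: total = 1434
Best pair: {β, γ} with total 1263.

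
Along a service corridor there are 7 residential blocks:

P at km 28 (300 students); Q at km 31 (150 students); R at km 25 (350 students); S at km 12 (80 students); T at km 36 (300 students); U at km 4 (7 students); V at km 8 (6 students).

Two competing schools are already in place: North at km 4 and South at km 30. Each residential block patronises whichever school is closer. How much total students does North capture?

93

The indifferent point is the midpoint (4+30)/2 = 17; residential blocks left of it (closer to North at 4) go to North, those right go to South.
  U at 4 (w=7) → North
  V at 8 (w=6) → North
  S at 12 (w=80) → North
  R at 25 (w=350) → South
  P at 28 (w=300) → South
  Q at 31 (w=150) → South
  T at 36 (w=300) → South
North captures 93; South captures 1100.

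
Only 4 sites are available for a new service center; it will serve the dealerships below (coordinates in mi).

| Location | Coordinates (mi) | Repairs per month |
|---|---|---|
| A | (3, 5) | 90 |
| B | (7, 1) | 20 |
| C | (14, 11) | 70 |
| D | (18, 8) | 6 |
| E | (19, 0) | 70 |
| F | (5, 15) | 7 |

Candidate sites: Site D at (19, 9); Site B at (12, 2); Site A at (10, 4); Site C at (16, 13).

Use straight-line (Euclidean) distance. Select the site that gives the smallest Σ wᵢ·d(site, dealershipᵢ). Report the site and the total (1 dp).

Site A, total 2113.3 mi

Total weighted distance at each candidate:
  Site D (19, 9): total = 2894.8
  Site B (12, 2): total = 2265.0
  Site A (10, 4): total = 2113.3
  Site C (16, 13): total = 2916.3
Minimum is at Site A with total 2113.3 mi.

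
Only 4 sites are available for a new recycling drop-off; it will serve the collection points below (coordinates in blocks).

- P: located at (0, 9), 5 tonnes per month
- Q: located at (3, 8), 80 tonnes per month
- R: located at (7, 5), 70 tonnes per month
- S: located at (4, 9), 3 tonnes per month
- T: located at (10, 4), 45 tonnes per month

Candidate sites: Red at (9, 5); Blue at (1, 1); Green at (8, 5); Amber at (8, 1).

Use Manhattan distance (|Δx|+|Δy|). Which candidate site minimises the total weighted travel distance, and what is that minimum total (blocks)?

Green, total 929 blocks

Total weighted distance at each candidate:
  Red (9, 5): total = 1042
  Blue (1, 1): total = 2038
  Green (8, 5): total = 929
  Amber (8, 1): total = 1651
Minimum is at Green with total 929 blocks.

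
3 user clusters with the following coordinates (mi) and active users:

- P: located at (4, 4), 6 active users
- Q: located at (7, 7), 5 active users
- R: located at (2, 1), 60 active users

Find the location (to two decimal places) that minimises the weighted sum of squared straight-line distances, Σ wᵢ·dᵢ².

(2.52, 1.68)

The minimiser of Σwᵢ‖p−pᵢ‖² is the weighted centroid p* = (Σwᵢpᵢ)/(Σwᵢ).
Σwᵢ = 71.
Σwᵢxᵢ = 6·4 + 5·7 + 60·2 = 179.
Σwᵢyᵢ = 6·4 + 5·7 + 60·1 = 119.
x* = 179/71 = 2.52, y* = 119/71 = 1.68.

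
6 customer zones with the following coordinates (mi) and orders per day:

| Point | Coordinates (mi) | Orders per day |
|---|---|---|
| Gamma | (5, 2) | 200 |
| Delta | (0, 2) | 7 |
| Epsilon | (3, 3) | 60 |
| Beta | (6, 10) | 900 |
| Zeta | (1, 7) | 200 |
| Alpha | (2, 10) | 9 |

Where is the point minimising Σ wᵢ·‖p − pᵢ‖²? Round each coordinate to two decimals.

(4.94, 8.06)

The minimiser of Σwᵢ‖p−pᵢ‖² is the weighted centroid p* = (Σwᵢpᵢ)/(Σwᵢ).
Σwᵢ = 1376.
Σwᵢxᵢ = 200·5 + 7·0 + 60·3 + 900·6 + 200·1 + 9·2 = 6798.
Σwᵢyᵢ = 200·2 + 7·2 + 60·3 + 900·10 + 200·7 + 9·10 = 11084.
x* = 6798/1376 = 4.94, y* = 11084/1376 = 8.06.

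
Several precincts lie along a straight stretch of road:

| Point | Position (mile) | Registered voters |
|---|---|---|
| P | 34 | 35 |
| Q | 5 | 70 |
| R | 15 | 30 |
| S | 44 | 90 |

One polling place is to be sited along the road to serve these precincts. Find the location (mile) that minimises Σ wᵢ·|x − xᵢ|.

For a sum of weighted absolute distances on a line, the optimum is the weighted median (not the mean). Total weight W = 225; half-weight = 112.5.
Sort by position and accumulate weight:
  mile 5 (Q, w=70) → cum 70
  mile 15 (R, w=30) → cum 100
  mile 34 (P, w=35) → cum 135  ≥ 112.5 → median here
  mile 44 (S, w=90) → cum 225
Optimal location: mile 34.

x = 34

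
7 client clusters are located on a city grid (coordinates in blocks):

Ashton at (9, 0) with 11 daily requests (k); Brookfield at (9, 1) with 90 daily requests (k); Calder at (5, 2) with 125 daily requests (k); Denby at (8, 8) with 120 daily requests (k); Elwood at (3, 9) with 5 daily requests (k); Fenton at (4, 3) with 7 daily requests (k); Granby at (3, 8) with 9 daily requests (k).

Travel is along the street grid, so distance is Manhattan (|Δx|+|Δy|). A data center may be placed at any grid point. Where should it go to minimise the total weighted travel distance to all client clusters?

Manhattan distance separates: Σwᵢ(|x−xᵢ|+|y−yᵢ|) = Σwᵢ|x−xᵢ| + Σwᵢ|y−yᵢ|, so x and y are optimised independently as 1-D weighted medians.
Total weight W = 367; half = 183.5.
x-coordinate, sorted with cumulative weight:
  x=3 (Elwood, w=5) cum 5
  x=3 (Granby, w=9) cum 14
  x=4 (Fenton, w=7) cum 21
  x=5 (Calder, w=125) cum 146
  x=8 (Denby, w=120) cum 266  ← median
  x=9 (Ashton, w=11) cum 277
  x=9 (Brookfield, w=90) cum 367
⇒ x* = 8
y-coordinate, sorted with cumulative weight:
  y=0 (Ashton, w=11) cum 11
  y=1 (Brookfield, w=90) cum 101
  y=2 (Calder, w=125) cum 226  ← median
  y=3 (Fenton, w=7) cum 233
  y=8 (Denby, w=120) cum 353
  y=8 (Granby, w=9) cum 362
  y=9 (Elwood, w=5) cum 367
⇒ y* = 2

(8, 2)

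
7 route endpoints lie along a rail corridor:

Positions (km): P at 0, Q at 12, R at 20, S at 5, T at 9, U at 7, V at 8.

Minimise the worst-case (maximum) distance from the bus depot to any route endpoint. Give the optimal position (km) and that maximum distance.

location 10, max distance 10

The 1-center on a line is the midpoint of the two extreme points: leftmost at 0, rightmost at 20.
Optimal location = (0 + 20)/2 = 10; maximum distance = (20 − 0)/2 = 10.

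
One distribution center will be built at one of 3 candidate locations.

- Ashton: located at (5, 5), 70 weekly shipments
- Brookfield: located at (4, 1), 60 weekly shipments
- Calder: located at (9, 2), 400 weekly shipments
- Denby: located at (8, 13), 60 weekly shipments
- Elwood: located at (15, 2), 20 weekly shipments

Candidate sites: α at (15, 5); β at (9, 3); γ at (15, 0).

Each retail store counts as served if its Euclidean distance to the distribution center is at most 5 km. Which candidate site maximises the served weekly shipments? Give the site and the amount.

β, covering 470

Coverage radius r = 5 km; a point is covered iff (Δx)²+(Δy)² ≤ 5² = 25.
  α (15, 5): covers {Elwood} → 20
  β (9, 3): covers {Ashton, Calder} → 470
  γ (15, 0): covers {Elwood} → 20
Maximum coverage at β: 470 weekly shipments.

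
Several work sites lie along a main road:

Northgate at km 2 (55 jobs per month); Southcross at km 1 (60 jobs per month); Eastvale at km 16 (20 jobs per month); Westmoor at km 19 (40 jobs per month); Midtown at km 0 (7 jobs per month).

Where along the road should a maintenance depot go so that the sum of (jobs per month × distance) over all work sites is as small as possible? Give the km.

x = 2

For a sum of weighted absolute distances on a line, the optimum is the weighted median (not the mean). Total weight W = 182; half-weight = 91.
Sort by position and accumulate weight:
  km 0 (Midtown, w=7) → cum 7
  km 1 (Southcross, w=60) → cum 67
  km 2 (Northgate, w=55) → cum 122  ≥ 91 → median here
  km 16 (Eastvale, w=20) → cum 142
  km 19 (Westmoor, w=40) → cum 182
Optimal location: km 2.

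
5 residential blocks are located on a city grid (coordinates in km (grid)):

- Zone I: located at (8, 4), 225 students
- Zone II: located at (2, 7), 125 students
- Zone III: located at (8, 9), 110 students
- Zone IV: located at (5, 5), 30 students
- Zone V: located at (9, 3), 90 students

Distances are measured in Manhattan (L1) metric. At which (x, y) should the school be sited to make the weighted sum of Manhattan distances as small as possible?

Manhattan distance separates: Σwᵢ(|x−xᵢ|+|y−yᵢ|) = Σwᵢ|x−xᵢ| + Σwᵢ|y−yᵢ|, so x and y are optimised independently as 1-D weighted medians.
Total weight W = 580; half = 290.
x-coordinate, sorted with cumulative weight:
  x=2 (Zone II, w=125) cum 125
  x=5 (Zone IV, w=30) cum 155
  x=8 (Zone I, w=225) cum 380  ← median
  x=8 (Zone III, w=110) cum 490
  x=9 (Zone V, w=90) cum 580
⇒ x* = 8
y-coordinate, sorted with cumulative weight:
  y=3 (Zone V, w=90) cum 90
  y=4 (Zone I, w=225) cum 315  ← median
  y=5 (Zone IV, w=30) cum 345
  y=7 (Zone II, w=125) cum 470
  y=9 (Zone III, w=110) cum 580
⇒ y* = 4

(8, 4)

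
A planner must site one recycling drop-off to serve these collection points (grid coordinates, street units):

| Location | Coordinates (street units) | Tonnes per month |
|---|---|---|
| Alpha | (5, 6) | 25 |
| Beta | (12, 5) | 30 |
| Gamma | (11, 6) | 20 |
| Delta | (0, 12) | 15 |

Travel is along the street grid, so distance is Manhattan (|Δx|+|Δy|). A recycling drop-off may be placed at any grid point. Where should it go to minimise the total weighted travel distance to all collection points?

Manhattan distance separates: Σwᵢ(|x−xᵢ|+|y−yᵢ|) = Σwᵢ|x−xᵢ| + Σwᵢ|y−yᵢ|, so x and y are optimised independently as 1-D weighted medians.
Total weight W = 90; half = 45.
x-coordinate, sorted with cumulative weight:
  x=0 (Delta, w=15) cum 15
  x=5 (Alpha, w=25) cum 40
  x=11 (Gamma, w=20) cum 60  ← median
  x=12 (Beta, w=30) cum 90
⇒ x* = 11
y-coordinate, sorted with cumulative weight:
  y=5 (Beta, w=30) cum 30
  y=6 (Alpha, w=25) cum 55  ← median
  y=6 (Gamma, w=20) cum 75
  y=12 (Delta, w=15) cum 90
⇒ y* = 6

(11, 6)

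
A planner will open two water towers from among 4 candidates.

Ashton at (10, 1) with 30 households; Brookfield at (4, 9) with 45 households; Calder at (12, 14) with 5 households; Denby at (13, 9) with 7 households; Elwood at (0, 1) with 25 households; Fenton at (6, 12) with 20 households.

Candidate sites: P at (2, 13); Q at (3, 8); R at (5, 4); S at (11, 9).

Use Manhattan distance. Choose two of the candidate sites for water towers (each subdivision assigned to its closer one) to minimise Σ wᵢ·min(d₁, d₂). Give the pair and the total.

{Q, S}, total 794

Evaluate every pair (each demand assigned to the nearer of the two):
  {Q, S}: total = 794
  {Q, R}: total = 822
  {R, S}: total = 914
  {P, R}: total = 956
  {P, Q}: total = 992
  {P, S}: total = 1034
Best pair: {Q, S} with total 794.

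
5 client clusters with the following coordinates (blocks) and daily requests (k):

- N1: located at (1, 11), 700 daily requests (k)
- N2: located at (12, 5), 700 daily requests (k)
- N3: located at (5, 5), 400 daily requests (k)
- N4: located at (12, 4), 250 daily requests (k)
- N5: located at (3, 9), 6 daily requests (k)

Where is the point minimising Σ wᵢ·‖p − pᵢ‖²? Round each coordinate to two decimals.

The minimiser of Σwᵢ‖p−pᵢ‖² is the weighted centroid p* = (Σwᵢpᵢ)/(Σwᵢ).
Σwᵢ = 2056.
Σwᵢxᵢ = 700·1 + 700·12 + 400·5 + 250·12 + 6·3 = 14118.
Σwᵢyᵢ = 700·11 + 700·5 + 400·5 + 250·4 + 6·9 = 14254.
x* = 14118/2056 = 6.87, y* = 14254/2056 = 6.93.

(6.87, 6.93)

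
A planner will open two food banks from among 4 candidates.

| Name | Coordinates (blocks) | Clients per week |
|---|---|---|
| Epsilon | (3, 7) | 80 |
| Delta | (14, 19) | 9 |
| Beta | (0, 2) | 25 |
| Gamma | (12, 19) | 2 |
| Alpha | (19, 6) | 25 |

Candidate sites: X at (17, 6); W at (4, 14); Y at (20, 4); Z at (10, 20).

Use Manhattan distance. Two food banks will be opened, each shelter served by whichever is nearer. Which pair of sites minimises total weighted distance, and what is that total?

{X, W}, total 1251

Evaluate every pair (each demand assigned to the nearer of the two):
  {X, W}: total = 1251
  {W, Y}: total = 1276
  {W, Z}: total = 1666
  {X, Z}: total = 1826
  {X, Y}: total = 1955
  {Y, Z}: total = 2276
Best pair: {X, W} with total 1251.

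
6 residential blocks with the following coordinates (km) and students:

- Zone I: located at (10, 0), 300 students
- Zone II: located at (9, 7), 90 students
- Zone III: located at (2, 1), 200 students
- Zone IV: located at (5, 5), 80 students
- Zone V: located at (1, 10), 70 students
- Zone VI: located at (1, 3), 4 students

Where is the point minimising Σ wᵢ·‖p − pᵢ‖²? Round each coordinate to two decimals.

The minimiser of Σwᵢ‖p−pᵢ‖² is the weighted centroid p* = (Σwᵢpᵢ)/(Σwᵢ).
Σwᵢ = 744.
Σwᵢxᵢ = 300·10 + 90·9 + 200·2 + 80·5 + 70·1 + 4·1 = 4684.
Σwᵢyᵢ = 300·0 + 90·7 + 200·1 + 80·5 + 70·10 + 4·3 = 1942.
x* = 4684/744 = 6.30, y* = 1942/744 = 2.61.

(6.30, 2.61)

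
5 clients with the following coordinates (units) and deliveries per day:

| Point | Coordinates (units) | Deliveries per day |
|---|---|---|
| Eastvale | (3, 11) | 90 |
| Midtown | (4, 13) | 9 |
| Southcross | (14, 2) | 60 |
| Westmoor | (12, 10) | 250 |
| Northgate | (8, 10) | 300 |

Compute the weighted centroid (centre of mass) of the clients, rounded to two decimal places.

The minimiser of Σwᵢ‖p−pᵢ‖² is the weighted centroid p* = (Σwᵢpᵢ)/(Σwᵢ).
Σwᵢ = 709.
Σwᵢxᵢ = 90·3 + 9·4 + 60·14 + 250·12 + 300·8 = 6546.
Σwᵢyᵢ = 90·11 + 9·13 + 60·2 + 250·10 + 300·10 = 6727.
x* = 6546/709 = 9.23, y* = 6727/709 = 9.49.

(9.23, 9.49)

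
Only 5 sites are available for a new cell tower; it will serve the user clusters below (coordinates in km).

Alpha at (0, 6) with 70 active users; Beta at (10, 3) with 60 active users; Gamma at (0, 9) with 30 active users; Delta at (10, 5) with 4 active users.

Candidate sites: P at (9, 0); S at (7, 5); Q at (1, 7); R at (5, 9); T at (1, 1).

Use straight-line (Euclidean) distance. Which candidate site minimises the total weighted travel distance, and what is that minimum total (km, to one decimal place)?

Q, total 793.9 km

Total weighted distance at each candidate:
  P (9, 0): total = 1349.1
  S (7, 5): total = 965.2
  Q (1, 7): total = 793.9
  R (5, 9): total = 1052.4
  T (1, 1): total = 1191.4
Minimum is at Q with total 793.9 km.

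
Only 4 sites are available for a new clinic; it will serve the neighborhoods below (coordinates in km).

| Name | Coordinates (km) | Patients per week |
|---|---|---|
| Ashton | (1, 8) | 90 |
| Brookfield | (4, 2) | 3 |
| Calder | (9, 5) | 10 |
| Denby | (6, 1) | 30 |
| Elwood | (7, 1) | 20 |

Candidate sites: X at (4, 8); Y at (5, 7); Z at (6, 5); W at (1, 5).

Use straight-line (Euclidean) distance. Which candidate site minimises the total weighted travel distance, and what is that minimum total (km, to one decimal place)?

W, total 699.0 km

Total weighted distance at each candidate:
  X (4, 8): total = 717.0
  Y (5, 7): total = 740.1
  Z (6, 5): total = 768.1
  W (1, 5): total = 699.0
Minimum is at W with total 699.0 km.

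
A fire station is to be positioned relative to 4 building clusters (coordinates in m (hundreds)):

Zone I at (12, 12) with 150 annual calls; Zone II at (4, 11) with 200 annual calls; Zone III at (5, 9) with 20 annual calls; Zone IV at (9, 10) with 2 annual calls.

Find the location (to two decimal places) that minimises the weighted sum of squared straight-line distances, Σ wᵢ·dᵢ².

The minimiser of Σwᵢ‖p−pᵢ‖² is the weighted centroid p* = (Σwᵢpᵢ)/(Σwᵢ).
Σwᵢ = 372.
Σwᵢxᵢ = 150·12 + 200·4 + 20·5 + 2·9 = 2718.
Σwᵢyᵢ = 150·12 + 200·11 + 20·9 + 2·10 = 4200.
x* = 2718/372 = 7.31, y* = 4200/372 = 11.29.

(7.31, 11.29)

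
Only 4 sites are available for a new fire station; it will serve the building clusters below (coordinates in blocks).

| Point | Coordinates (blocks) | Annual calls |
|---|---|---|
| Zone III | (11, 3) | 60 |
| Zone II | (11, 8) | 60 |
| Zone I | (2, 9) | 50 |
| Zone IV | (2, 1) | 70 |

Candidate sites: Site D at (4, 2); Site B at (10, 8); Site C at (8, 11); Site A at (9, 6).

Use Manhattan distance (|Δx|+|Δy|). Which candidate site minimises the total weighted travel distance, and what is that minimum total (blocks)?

Site A, total 1880 blocks

Total weighted distance at each candidate:
  Site D (4, 2): total = 1920
  Site B (10, 8): total = 1920
  Site C (8, 11): total = 2540
  Site A (9, 6): total = 1880
Minimum is at Site A with total 1880 blocks.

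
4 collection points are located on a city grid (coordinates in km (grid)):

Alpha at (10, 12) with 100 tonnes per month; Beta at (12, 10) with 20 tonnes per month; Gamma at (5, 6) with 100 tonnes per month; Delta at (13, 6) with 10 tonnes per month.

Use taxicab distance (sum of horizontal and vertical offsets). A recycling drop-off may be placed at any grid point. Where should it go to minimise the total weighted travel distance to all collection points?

(10, 10)

Manhattan distance separates: Σwᵢ(|x−xᵢ|+|y−yᵢ|) = Σwᵢ|x−xᵢ| + Σwᵢ|y−yᵢ|, so x and y are optimised independently as 1-D weighted medians.
Total weight W = 230; half = 115.
x-coordinate, sorted with cumulative weight:
  x=5 (Gamma, w=100) cum 100
  x=10 (Alpha, w=100) cum 200  ← median
  x=12 (Beta, w=20) cum 220
  x=13 (Delta, w=10) cum 230
⇒ x* = 10
y-coordinate, sorted with cumulative weight:
  y=6 (Gamma, w=100) cum 100
  y=6 (Delta, w=10) cum 110
  y=10 (Beta, w=20) cum 130  ← median
  y=12 (Alpha, w=100) cum 230
⇒ y* = 10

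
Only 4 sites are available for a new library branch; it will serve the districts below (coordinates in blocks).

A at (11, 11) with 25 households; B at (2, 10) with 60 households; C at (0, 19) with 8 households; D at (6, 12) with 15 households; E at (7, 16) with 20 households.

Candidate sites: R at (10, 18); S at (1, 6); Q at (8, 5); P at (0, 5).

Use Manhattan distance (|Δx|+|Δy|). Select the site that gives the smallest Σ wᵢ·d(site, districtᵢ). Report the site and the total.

S, total 1272 blocks

Total weighted distance at each candidate:
  R (10, 18): total = 1498
  S (1, 6): total = 1272
  Q (8, 5): total = 1436
  P (0, 5): total = 1512
Minimum is at S with total 1272 blocks.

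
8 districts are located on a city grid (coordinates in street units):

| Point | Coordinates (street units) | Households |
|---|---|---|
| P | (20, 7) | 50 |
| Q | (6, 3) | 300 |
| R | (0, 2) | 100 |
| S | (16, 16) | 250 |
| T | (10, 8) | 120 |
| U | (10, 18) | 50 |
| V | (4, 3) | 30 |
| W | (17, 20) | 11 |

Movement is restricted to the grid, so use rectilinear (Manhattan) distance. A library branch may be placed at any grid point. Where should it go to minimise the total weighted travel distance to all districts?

(10, 7)

Manhattan distance separates: Σwᵢ(|x−xᵢ|+|y−yᵢ|) = Σwᵢ|x−xᵢ| + Σwᵢ|y−yᵢ|, so x and y are optimised independently as 1-D weighted medians.
Total weight W = 911; half = 455.5.
x-coordinate, sorted with cumulative weight:
  x=0 (R, w=100) cum 100
  x=4 (V, w=30) cum 130
  x=6 (Q, w=300) cum 430
  x=10 (T, w=120) cum 550  ← median
  x=10 (U, w=50) cum 600
  x=16 (S, w=250) cum 850
  x=17 (W, w=11) cum 861
  x=20 (P, w=50) cum 911
⇒ x* = 10
y-coordinate, sorted with cumulative weight:
  y=2 (R, w=100) cum 100
  y=3 (Q, w=300) cum 400
  y=3 (V, w=30) cum 430
  y=7 (P, w=50) cum 480  ← median
  y=8 (T, w=120) cum 600
  y=16 (S, w=250) cum 850
  y=18 (U, w=50) cum 900
  y=20 (W, w=11) cum 911
⇒ y* = 7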